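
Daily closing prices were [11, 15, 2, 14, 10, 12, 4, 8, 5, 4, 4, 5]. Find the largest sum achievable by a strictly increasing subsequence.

Let S[i] be the best sum of a strictly increasing subsequence ending at i:
i:      1  2  3  4  5  6  7  8  9 10 11 12
a[i]:  11 15  2 14 10 12  4  8  5  4  4  5
S:     11 26  2 25 12 24  6 14 11  6  6 11
Maximum is 26 (e.g. 11 + 15).

26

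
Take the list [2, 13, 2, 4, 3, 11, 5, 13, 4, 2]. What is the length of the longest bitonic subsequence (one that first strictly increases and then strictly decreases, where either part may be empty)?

inc[i] = longest strictly increasing subsequence ending at i; dec[i] = longest strictly decreasing subsequence starting at i:
i:      1  2  3  4  5  6  7  8  9 10
a[i]:   2 13  2  4  3 11  5 13  4  2
inc:    1  2  1  2  2  3  3  4  3  1
dec:    1  5  1  3  2  4  3  3  2  1
Best peak at i=2 (value 13): inc=2, dec=5, length 2+5−1 = 6.

6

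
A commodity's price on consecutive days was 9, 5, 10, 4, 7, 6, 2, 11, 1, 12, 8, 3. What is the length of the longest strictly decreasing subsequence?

5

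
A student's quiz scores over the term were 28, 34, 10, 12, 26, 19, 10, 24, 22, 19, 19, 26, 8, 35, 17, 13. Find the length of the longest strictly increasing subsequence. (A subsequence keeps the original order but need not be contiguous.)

Track the smallest tail for each achievable length (strict):
28 → extends → [28]
34 → extends → [28, 34]
10 → replaces 28 → [10, 34]
12 → replaces 34 → [10, 12]
26 → extends → [10, 12, 26]
19 → replaces 26 → [10, 12, 19]
10 → already a tail → [10, 12, 19]
24 → extends → [10, 12, 19, 24]
22 → replaces 24 → [10, 12, 19, 22]
19 → already a tail → [10, 12, 19, 22]
19 → already a tail → [10, 12, 19, 22]
26 → extends → [10, 12, 19, 22, 26]
8 → replaces 10 → [8, 12, 19, 22, 26]
35 → extends → [8, 12, 19, 22, 26, 35]
17 → replaces 19 → [8, 12, 17, 22, 26, 35]
13 → replaces 17 → [8, 12, 13, 22, 26, 35]
Six tails, so the longest strictly increasing subsequence has length 6 (e.g. 10, 12, 19, 24, 26, 35).

6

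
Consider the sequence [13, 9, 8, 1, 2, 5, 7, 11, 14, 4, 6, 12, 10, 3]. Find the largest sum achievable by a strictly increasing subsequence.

40

Let S[i] be the best sum of a strictly increasing subsequence ending at i:
i:      1  2  3  4  5  6  7  8  9 10 11 12 13 14
a[i]:  13  9  8  1  2  5  7 11 14  4  6 12 10  3
S:     13  9  8  1  3  8 15 26 40  7 14 38 25  6
Maximum is 40 (e.g. 1 + 2 + 5 + 7 + 11 + 14).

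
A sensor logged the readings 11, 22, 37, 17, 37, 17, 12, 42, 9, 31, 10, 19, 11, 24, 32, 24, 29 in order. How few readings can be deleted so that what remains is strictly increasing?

Fewest deletions = n − (longest strictly increasing subsequence).
i:      1  2  3  4  5  6  7  8  9 10 11 12 13 14 15 16 17
a[i]:  11 22 37 17 37 17 12 42  9 31 10 19 11 24 32 24 29
dp:     1  2  3  2  3  2  2  4  1  3  2  3  3  4  5  4  5
max dp = 5, so deletions = 17 − 5 = 12.

12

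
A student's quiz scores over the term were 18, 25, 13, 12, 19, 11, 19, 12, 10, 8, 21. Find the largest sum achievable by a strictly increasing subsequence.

Let S[i] be the best sum of a strictly increasing subsequence ending at i:
i:      1  2  3  4  5  6  7  8  9 10 11
a[i]:  18 25 13 12 19 11 19 12 10  8 21
S:     18 43 13 12 37 11 37 23 10  8 58
Maximum is 58 (e.g. 18 + 19 + 21).

58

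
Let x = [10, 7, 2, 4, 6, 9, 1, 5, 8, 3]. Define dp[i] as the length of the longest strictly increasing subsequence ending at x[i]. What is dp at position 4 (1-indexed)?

2

dp[i] = 1 + max{dp[j] : j<i, x[j]<x[i]} (or 1 if no such j):
i:      1  2  3  4  5  6  7  8  9 10
x[i]:  10  7  2  4  6  9  1  5  8  3
dp:     1  1  1  2  3  4  1  3  4  2
At index 4 the value is 2.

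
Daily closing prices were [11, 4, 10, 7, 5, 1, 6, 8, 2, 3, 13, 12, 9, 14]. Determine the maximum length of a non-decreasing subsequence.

6

Let dp[i] be the length of the longest such subsequence ending at index i:
i:      1  2  3  4  5  6  7  8  9 10 11 12 13 14
a[i]:  11  4 10  7  5  1  6  8  2  3 13 12  9 14
dp:     1  1  2  2  2  1  3  4  2  3  5  5  5  6
Maximum dp value is 6.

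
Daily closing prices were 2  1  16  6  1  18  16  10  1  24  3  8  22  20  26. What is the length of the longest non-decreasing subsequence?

7

Track the smallest tail for each achievable length (allowing ties):
2 → extends → [2]
1 → replaces 2 → [1]
16 → extends → [1, 16]
6 → replaces 16 → [1, 6]
1 → replaces 6 → [1, 1]
18 → extends → [1, 1, 18]
16 → replaces 18 → [1, 1, 16]
10 → replaces 16 → [1, 1, 10]
1 → replaces 10 → [1, 1, 1]
24 → extends → [1, 1, 1, 24]
3 → replaces 24 → [1, 1, 1, 3]
8 → extends → [1, 1, 1, 3, 8]
22 → extends → [1, 1, 1, 3, 8, 22]
20 → replaces 22 → [1, 1, 1, 3, 8, 20]
26 → extends → [1, 1, 1, 3, 8, 20, 26]
Seven tails, so the longest non-decreasing subsequence has length 7 (e.g. 1, 1, 1, 3, 8, 22, 26).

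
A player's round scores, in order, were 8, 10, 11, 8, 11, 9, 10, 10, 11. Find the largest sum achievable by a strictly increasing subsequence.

38

Let S[i] be the best sum of a strictly increasing subsequence ending at i:
i:      1  2  3  4  5  6  7  8  9
a[i]:   8 10 11  8 11  9 10 10 11
S:      8 18 29  8 29 17 27 27 38
Maximum is 38 (e.g. 8 + 9 + 10 + 11).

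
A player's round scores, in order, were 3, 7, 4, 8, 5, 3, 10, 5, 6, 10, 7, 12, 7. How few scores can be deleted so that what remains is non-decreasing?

6

Fewest deletions = n − (longest non-decreasing subsequence).
Patience tails:
3 → extends → [3]
7 → extends → [3, 7]
4 → replaces 7 → [3, 4]
8 → extends → [3, 4, 8]
5 → replaces 8 → [3, 4, 5]
3 → replaces 4 → [3, 3, 5]
10 → extends → [3, 3, 5, 10]
5 → replaces 10 → [3, 3, 5, 5]
6 → extends → [3, 3, 5, 5, 6]
10 → extends → [3, 3, 5, 5, 6, 10]
7 → replaces 10 → [3, 3, 5, 5, 6, 7]
12 → extends → [3, 3, 5, 5, 6, 7, 12]
7 → replaces 12 → [3, 3, 5, 5, 6, 7, 7]
Longest non-decreasing subsequence has length 7, so deletions = 13 − 7 = 6.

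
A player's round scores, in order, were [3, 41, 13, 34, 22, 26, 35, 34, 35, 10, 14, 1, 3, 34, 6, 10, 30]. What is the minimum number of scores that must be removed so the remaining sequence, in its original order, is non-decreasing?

11

Fewest deletions = n − (longest non-decreasing subsequence).
i:      1  2  3  4  5  6  7  8  9 10 11 12 13 14 15 16 17
a[i]:   3 41 13 34 22 26 35 34 35 10 14  1  3 34  6 10 30
dp:     1  2  2  3  3  4  5  5  6  2  3  1  2  6  3  4  5
max dp = 6, so deletions = 17 − 6 = 11.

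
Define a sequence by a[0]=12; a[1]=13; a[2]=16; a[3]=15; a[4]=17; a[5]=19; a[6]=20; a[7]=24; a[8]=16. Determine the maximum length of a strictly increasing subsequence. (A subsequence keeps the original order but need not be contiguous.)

7

Let dp[i] be the length of the longest such subsequence ending at index i:
i:      0  1  2  3  4  5  6  7  8
a[i]:  12 13 16 15 17 19 20 24 16
dp:     1  2  3  3  4  5  6  7  4
Maximum dp value is 7.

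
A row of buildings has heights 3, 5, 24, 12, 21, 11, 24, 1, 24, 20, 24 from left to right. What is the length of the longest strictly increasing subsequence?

5

Track the smallest tail for each achievable length (strict):
3 → extends → [3]
5 → extends → [3, 5]
24 → extends → [3, 5, 24]
12 → replaces 24 → [3, 5, 12]
21 → extends → [3, 5, 12, 21]
11 → replaces 12 → [3, 5, 11, 21]
24 → extends → [3, 5, 11, 21, 24]
1 → replaces 3 → [1, 5, 11, 21, 24]
24 → already a tail → [1, 5, 11, 21, 24]
20 → replaces 21 → [1, 5, 11, 20, 24]
24 → already a tail → [1, 5, 11, 20, 24]
Five tails, so the longest strictly increasing subsequence has length 5 (e.g. 3, 5, 12, 21, 24).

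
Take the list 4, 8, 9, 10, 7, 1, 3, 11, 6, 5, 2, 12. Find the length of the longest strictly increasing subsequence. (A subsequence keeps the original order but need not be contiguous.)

6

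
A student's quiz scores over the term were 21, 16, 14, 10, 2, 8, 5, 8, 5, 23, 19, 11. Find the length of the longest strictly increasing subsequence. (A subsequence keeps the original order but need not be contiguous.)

Track the smallest tail for each achievable length (strict):
21 → extends → [21]
16 → replaces 21 → [16]
14 → replaces 16 → [14]
10 → replaces 14 → [10]
2 → replaces 10 → [2]
8 → extends → [2, 8]
5 → replaces 8 → [2, 5]
8 → extends → [2, 5, 8]
5 → already a tail → [2, 5, 8]
23 → extends → [2, 5, 8, 23]
19 → replaces 23 → [2, 5, 8, 19]
11 → replaces 19 → [2, 5, 8, 11]
Four tails, so the longest strictly increasing subsequence has length 4 (e.g. 2, 5, 8, 23).

4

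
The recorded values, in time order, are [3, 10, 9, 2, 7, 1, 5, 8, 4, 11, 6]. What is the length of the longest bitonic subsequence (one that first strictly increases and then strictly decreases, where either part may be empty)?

inc[i] = longest strictly increasing subsequence ending at i; dec[i] = longest strictly decreasing subsequence starting at i:
i:      1  2  3  4  5  6  7  8  9 10 11
a[i]:   3 10  9  2  7  1  5  8  4 11  6
inc:    1  2  2  1  2  1  2  3  2  4  3
dec:    3  5  4  2  3  1  2  2  1  2  1
Best peak at i=2 (value 10): inc=2, dec=5, length 2+5−1 = 6.

6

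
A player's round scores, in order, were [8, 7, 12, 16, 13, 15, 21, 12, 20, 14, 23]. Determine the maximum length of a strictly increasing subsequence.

Track the smallest tail for each achievable length (strict):
8 → extends → [8]
7 → replaces 8 → [7]
12 → extends → [7, 12]
16 → extends → [7, 12, 16]
13 → replaces 16 → [7, 12, 13]
15 → extends → [7, 12, 13, 15]
21 → extends → [7, 12, 13, 15, 21]
12 → already a tail → [7, 12, 13, 15, 21]
20 → replaces 21 → [7, 12, 13, 15, 20]
14 → replaces 15 → [7, 12, 13, 14, 20]
23 → extends → [7, 12, 13, 14, 20, 23]
Six tails, so the longest strictly increasing subsequence has length 6 (e.g. 8, 12, 13, 15, 21, 23).

6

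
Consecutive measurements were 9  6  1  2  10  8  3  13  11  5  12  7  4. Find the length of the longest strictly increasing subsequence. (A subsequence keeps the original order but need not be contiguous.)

5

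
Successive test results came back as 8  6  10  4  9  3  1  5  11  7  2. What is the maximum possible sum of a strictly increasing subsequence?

29

Let S[i] be the best sum of a strictly increasing subsequence ending at i:
i:      1  2  3  4  5  6  7  8  9 10 11
a[i]:   8  6 10  4  9  3  1  5 11  7  2
S:      8  6 18  4 17  3  1  9 29 16  3
Maximum is 29 (e.g. 8 + 10 + 11).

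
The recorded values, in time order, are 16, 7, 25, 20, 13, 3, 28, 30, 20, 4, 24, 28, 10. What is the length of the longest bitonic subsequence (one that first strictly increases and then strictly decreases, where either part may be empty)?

6

inc[i] = longest strictly increasing subsequence ending at i; dec[i] = longest strictly decreasing subsequence starting at i:
i:      1  2  3  4  5  6  7  8  9 10 11 12 13
a[i]:  16  7 25 20 13  3 28 30 20  4 24 28 10
inc:    1  1  2  2  2  1  3  4  3  2  4  5  3
dec:    3  2  4  3  2  1  3  3  2  1  2  2  1
Best peak at i=8 (value 30): inc=4, dec=3, length 4+3−1 = 6.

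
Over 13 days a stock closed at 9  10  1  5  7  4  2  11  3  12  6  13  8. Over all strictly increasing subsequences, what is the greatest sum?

Let S[i] be the best sum of a strictly increasing subsequence ending at i:
i:      1  2  3  4  5  6  7  8  9 10 11 12 13
a[i]:   9 10  1  5  7  4  2 11  3 12  6 13  8
S:      9 19  1  6 13  5  3 30  6 42 12 55 21
Maximum is 55 (e.g. 9 + 10 + 11 + 12 + 13).

55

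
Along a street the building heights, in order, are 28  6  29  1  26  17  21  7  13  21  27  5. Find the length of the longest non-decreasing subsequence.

Track the smallest tail for each achievable length (allowing ties):
28 → extends → [28]
6 → replaces 28 → [6]
29 → extends → [6, 29]
1 → replaces 6 → [1, 29]
26 → replaces 29 → [1, 26]
17 → replaces 26 → [1, 17]
21 → extends → [1, 17, 21]
7 → replaces 17 → [1, 7, 21]
13 → replaces 21 → [1, 7, 13]
21 → extends → [1, 7, 13, 21]
27 → extends → [1, 7, 13, 21, 27]
5 → replaces 7 → [1, 5, 13, 21, 27]
Five tails, so the longest non-decreasing subsequence has length 5 (e.g. 6, 17, 21, 21, 27).

5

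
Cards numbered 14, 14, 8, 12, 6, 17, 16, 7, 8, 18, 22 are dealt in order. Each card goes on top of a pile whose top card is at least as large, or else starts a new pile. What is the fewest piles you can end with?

5

Place each on the leftmost legal pile:
14 → new pile 1 (tops now [14])
14 → pile 1 (tops now [14])
8 → pile 1 (tops now [8])
12 → new pile 2 (tops now [8, 12])
6 → pile 1 (tops now [6, 12])
17 → new pile 3 (tops now [6, 12, 17])
16 → pile 3 (tops now [6, 12, 16])
7 → pile 2 (tops now [6, 7, 16])
8 → pile 3 (tops now [6, 7, 8])
18 → new pile 4 (tops now [6, 7, 8, 18])
22 → new pile 5 (tops now [6, 7, 8, 18, 22])
Five piles.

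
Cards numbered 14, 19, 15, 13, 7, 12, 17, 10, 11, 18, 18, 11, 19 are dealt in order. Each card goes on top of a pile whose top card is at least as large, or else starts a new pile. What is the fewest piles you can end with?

The minimum number of non-increasing subsequences covering a sequence equals the length of its longest strictly increasing subsequence.
LIS length is 5 (e.g. 14, 15, 17, 18, 19), so 5 piles are needed.

5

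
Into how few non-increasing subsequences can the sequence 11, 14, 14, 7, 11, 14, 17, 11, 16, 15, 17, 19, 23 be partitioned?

7

Place each on the leftmost legal pile:
11 → new pile 1 (tops now [11])
14 → new pile 2 (tops now [11, 14])
14 → pile 2 (tops now [11, 14])
7 → pile 1 (tops now [7, 14])
11 → pile 2 (tops now [7, 11])
14 → new pile 3 (tops now [7, 11, 14])
17 → new pile 4 (tops now [7, 11, 14, 17])
11 → pile 2 (tops now [7, 11, 14, 17])
16 → pile 4 (tops now [7, 11, 14, 16])
15 → pile 4 (tops now [7, 11, 14, 15])
17 → new pile 5 (tops now [7, 11, 14, 15, 17])
19 → new pile 6 (tops now [7, 11, 14, 15, 17, 19])
23 → new pile 7 (tops now [7, 11, 14, 15, 17, 19, 23])
Seven piles.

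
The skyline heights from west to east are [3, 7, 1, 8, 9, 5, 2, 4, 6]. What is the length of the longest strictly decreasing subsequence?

Let dp[i] be the longest strictly decreasing subsequence ending at i:
i:     1 2 3 4 5 6 7 8 9
a[i]:  3 7 1 8 9 5 2 4 6
dp:    1 1 2 1 1 2 3 3 2
Maximum is 3.

3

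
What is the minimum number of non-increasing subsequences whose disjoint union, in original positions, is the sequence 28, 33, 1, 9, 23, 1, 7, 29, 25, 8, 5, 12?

Place each on the leftmost legal pile:
28 → new pile 1 (tops now [28])
33 → new pile 2 (tops now [28, 33])
1 → pile 1 (tops now [1, 33])
9 → pile 2 (tops now [1, 9])
23 → new pile 3 (tops now [1, 9, 23])
1 → pile 1 (tops now [1, 9, 23])
7 → pile 2 (tops now [1, 7, 23])
29 → new pile 4 (tops now [1, 7, 23, 29])
25 → pile 4 (tops now [1, 7, 23, 25])
8 → pile 3 (tops now [1, 7, 8, 25])
5 → pile 2 (tops now [1, 5, 8, 25])
12 → pile 4 (tops now [1, 5, 8, 12])
Four piles.

4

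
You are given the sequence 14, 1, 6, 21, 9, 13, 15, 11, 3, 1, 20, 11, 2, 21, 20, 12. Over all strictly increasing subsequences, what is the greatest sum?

Let S[i] be the best sum of a strictly increasing subsequence ending at i:
i:      1  2  3  4  5  6  7  8  9 10 11 12 13 14 15 16
a[i]:  14  1  6 21  9 13 15 11  3  1 20 11  2 21 20 12
S:     14  1  7 35 16 29 44 27  4  1 64 27  3 85 64 39
Maximum is 85 (e.g. 1 + 6 + 9 + 13 + 15 + 20 + 21).

85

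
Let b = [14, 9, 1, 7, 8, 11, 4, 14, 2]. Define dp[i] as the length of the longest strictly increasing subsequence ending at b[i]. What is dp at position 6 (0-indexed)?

dp[i] = 1 + max{dp[j] : j<i, b[j]<b[i]} (or 1 if no such j):
i:      0  1  2  3  4  5  6  7  8
b[i]:  14  9  1  7  8 11  4 14  2
dp:     1  1  1  2  3  4  2  5  2
At index 6 the value is 2.

2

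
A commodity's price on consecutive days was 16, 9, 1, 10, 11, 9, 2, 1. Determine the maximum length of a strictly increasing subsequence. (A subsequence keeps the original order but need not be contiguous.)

Let dp[i] be the length of the longest such subsequence ending at index i:
i:      1  2  3  4  5  6  7  8
a[i]:  16  9  1 10 11  9  2  1
dp:     1  1  1  2  3  2  2  1
Maximum dp value is 3.

3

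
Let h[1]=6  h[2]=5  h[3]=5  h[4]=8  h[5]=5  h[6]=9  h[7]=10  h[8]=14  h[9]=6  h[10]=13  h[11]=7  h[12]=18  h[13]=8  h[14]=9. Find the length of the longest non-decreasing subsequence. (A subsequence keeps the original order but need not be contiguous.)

Track the smallest tail for each achievable length (allowing ties):
6 → extends → [6]
5 → replaces 6 → [5]
5 → extends → [5, 5]
8 → extends → [5, 5, 8]
5 → replaces 8 → [5, 5, 5]
9 → extends → [5, 5, 5, 9]
10 → extends → [5, 5, 5, 9, 10]
14 → extends → [5, 5, 5, 9, 10, 14]
6 → replaces 9 → [5, 5, 5, 6, 10, 14]
13 → replaces 14 → [5, 5, 5, 6, 10, 13]
7 → replaces 10 → [5, 5, 5, 6, 7, 13]
18 → extends → [5, 5, 5, 6, 7, 13, 18]
8 → replaces 13 → [5, 5, 5, 6, 7, 8, 18]
9 → replaces 18 → [5, 5, 5, 6, 7, 8, 9]
Seven tails, so the longest non-decreasing subsequence has length 7 (e.g. 5, 5, 8, 9, 10, 14, 18).

7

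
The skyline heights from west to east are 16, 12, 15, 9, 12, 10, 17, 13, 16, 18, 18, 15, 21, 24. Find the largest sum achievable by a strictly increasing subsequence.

113

Let S[i] be the best sum of a strictly increasing subsequence ending at i:
i:       1   2   3   4   5   6   7   8   9  10  11  12  13  14
a[i]:   16  12  15   9  12  10  17  13  16  18  18  15  21  24
S:      16  12  27   9  21  19  44  34  50  68  68  49  89 113
Maximum is 113 (e.g. 9 + 12 + 13 + 16 + 18 + 21 + 24).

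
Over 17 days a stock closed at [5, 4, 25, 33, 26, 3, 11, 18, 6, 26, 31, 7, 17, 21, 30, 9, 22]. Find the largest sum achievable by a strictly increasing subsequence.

91

Let S[i] be the best sum of a strictly increasing subsequence ending at i:
i:      1  2  3  4  5  6  7  8  9 10 11 12 13 14 15 16 17
a[i]:   5  4 25 33 26  3 11 18  6 26 31  7 17 21 30  9 22
S:      5  4 30 63 56  3 16 34 11 60 91 18 35 56 90 27 78
Maximum is 91 (e.g. 5 + 11 + 18 + 26 + 31).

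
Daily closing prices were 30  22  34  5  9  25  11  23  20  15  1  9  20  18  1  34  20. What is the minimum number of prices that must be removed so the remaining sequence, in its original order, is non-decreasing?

Fewest deletions = n − (longest non-decreasing subsequence).
Patience tails:
30 → extends → [30]
22 → replaces 30 → [22]
34 → extends → [22, 34]
5 → replaces 22 → [5, 34]
9 → replaces 34 → [5, 9]
25 → extends → [5, 9, 25]
11 → replaces 25 → [5, 9, 11]
23 → extends → [5, 9, 11, 23]
20 → replaces 23 → [5, 9, 11, 20]
15 → replaces 20 → [5, 9, 11, 15]
1 → replaces 5 → [1, 9, 11, 15]
9 → replaces 11 → [1, 9, 9, 15]
20 → extends → [1, 9, 9, 15, 20]
18 → replaces 20 → [1, 9, 9, 15, 18]
1 → replaces 9 → [1, 1, 9, 15, 18]
34 → extends → [1, 1, 9, 15, 18, 34]
20 → replaces 34 → [1, 1, 9, 15, 18, 20]
Longest non-decreasing subsequence has length 6, so deletions = 17 − 6 = 11.

11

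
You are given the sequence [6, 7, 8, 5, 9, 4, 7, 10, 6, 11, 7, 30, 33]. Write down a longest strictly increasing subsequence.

Patience tails give the LIS length; then backtrack through the dp parents:
6 → extends → [6]
7 → extends → [6, 7]
8 → extends → [6, 7, 8]
5 → replaces 6 → [5, 7, 8]
9 → extends → [5, 7, 8, 9]
4 → replaces 5 → [4, 7, 8, 9]
7 → already a tail → [4, 7, 8, 9]
10 → extends → [4, 7, 8, 9, 10]
6 → replaces 7 → [4, 6, 8, 9, 10]
11 → extends → [4, 6, 8, 9, 10, 11]
7 → replaces 8 → [4, 6, 7, 9, 10, 11]
30 → extends → [4, 6, 7, 9, 10, 11, 30]
33 → extends → [4, 6, 7, 9, 10, 11, 30, 33]
Length 8; one witness is 6, 7, 8, 9, 10, 11, 30, 33.

6, 7, 8, 9, 10, 11, 30, 33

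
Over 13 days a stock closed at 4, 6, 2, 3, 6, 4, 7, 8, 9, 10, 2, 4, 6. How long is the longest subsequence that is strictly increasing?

7

Let dp[i] be the length of the longest such subsequence ending at index i:
i:      1  2  3  4  5  6  7  8  9 10 11 12 13
a[i]:   4  6  2  3  6  4  7  8  9 10  2  4  6
dp:     1  2  1  2  3  3  4  5  6  7  1  3  4
Maximum dp value is 7.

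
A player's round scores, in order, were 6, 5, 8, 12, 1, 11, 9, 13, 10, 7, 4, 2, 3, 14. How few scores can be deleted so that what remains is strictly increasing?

9

Fewest deletions = n − (longest strictly increasing subsequence).
i:      1  2  3  4  5  6  7  8  9 10 11 12 13 14
a[i]:   6  5  8 12  1 11  9 13 10  7  4  2  3 14
dp:     1  1  2  3  1  3  3  4  4  2  2  2  3  5
max dp = 5, so deletions = 14 − 5 = 9.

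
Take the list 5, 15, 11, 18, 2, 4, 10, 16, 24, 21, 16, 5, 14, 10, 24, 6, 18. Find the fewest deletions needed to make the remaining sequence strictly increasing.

11

Fewest deletions = n − (longest strictly increasing subsequence).
Patience tails:
5 → extends → [5]
15 → extends → [5, 15]
11 → replaces 15 → [5, 11]
18 → extends → [5, 11, 18]
2 → replaces 5 → [2, 11, 18]
4 → replaces 11 → [2, 4, 18]
10 → replaces 18 → [2, 4, 10]
16 → extends → [2, 4, 10, 16]
24 → extends → [2, 4, 10, 16, 24]
21 → replaces 24 → [2, 4, 10, 16, 21]
16 → already a tail → [2, 4, 10, 16, 21]
5 → replaces 10 → [2, 4, 5, 16, 21]
14 → replaces 16 → [2, 4, 5, 14, 21]
10 → replaces 14 → [2, 4, 5, 10, 21]
24 → extends → [2, 4, 5, 10, 21, 24]
6 → replaces 10 → [2, 4, 5, 6, 21, 24]
18 → replaces 21 → [2, 4, 5, 6, 18, 24]
Longest strictly increasing subsequence has length 6, so deletions = 17 − 6 = 11.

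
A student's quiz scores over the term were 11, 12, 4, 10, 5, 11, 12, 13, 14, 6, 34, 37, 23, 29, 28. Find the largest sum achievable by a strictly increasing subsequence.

Let S[i] be the best sum of a strictly increasing subsequence ending at i:
i:       1   2   3   4   5   6   7   8   9  10  11  12  13  14  15
a[i]:   11  12   4  10   5  11  12  13  14   6  34  37  23  29  28
S:      11  23   4  14   9  25  37  50  64  15  98 135  87 116 115
Maximum is 135 (e.g. 4 + 10 + 11 + 12 + 13 + 14 + 34 + 37).

135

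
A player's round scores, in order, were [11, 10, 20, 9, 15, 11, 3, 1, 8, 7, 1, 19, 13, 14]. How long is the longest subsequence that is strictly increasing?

4

Let dp[i] be the length of the longest such subsequence ending at index i:
i:      1  2  3  4  5  6  7  8  9 10 11 12 13 14
a[i]:  11 10 20  9 15 11  3  1  8  7  1 19 13 14
dp:     1  1  2  1  2  2  1  1  2  2  1  3  3  4
Maximum dp value is 4.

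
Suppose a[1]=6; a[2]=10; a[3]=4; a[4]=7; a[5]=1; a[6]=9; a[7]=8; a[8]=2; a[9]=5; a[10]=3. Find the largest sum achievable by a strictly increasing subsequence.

Let S[i] be the best sum of a strictly increasing subsequence ending at i:
i:      1  2  3  4  5  6  7  8  9 10
a[i]:   6 10  4  7  1  9  8  2  5  3
S:      6 16  4 13  1 22 21  3  9  6
Maximum is 22 (e.g. 6 + 7 + 9).

22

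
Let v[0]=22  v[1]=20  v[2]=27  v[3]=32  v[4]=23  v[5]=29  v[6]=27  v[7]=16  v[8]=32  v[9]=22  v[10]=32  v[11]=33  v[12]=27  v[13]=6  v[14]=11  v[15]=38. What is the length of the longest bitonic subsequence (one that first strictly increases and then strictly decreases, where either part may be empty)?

7

inc[i] = longest strictly increasing subsequence ending at i; dec[i] = longest strictly decreasing subsequence starting at i:
i:      0  1  2  3  4  5  6  7  8  9 10 11 12 13 14 15
v[i]:  22 20 27 32 23 29 27 16 32 22 32 33 27  6 11 38
inc:    1  1  2  3  2  3  3  1  4  2  4  5  3  1  2  6
dec:    4  3  4  5  3  4  3  2  3  2  3  3  2  1  1  1
Best peak at i=3 (value 32): inc=3, dec=5, length 3+5−1 = 7.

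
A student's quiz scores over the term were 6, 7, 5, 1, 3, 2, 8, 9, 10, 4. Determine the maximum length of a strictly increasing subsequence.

5

Let dp[i] be the length of the longest such subsequence ending at index i:
i:      1  2  3  4  5  6  7  8  9 10
a[i]:   6  7  5  1  3  2  8  9 10  4
dp:     1  2  1  1  2  2  3  4  5  3
Maximum dp value is 5.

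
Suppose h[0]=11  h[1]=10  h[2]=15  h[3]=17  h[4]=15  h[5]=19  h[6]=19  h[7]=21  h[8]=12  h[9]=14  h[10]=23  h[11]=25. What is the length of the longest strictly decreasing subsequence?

Negate each value so 'decreasing' becomes 'increasing', then run patience tails on the negated sequence:
-11 → extends → [-11]
-10 → extends → [-11, -10]
-15 → replaces -11 → [-15, -10]
-17 → replaces -15 → [-17, -10]
-15 → replaces -10 → [-17, -15]
-19 → replaces -17 → [-19, -15]
-19 → already a tail → [-19, -15]
-21 → replaces -19 → [-21, -15]
-12 → extends → [-21, -15, -12]
-14 → replaces -12 → [-21, -15, -14]
-23 → replaces -21 → [-23, -15, -14]
-25 → replaces -23 → [-25, -15, -14]
Three tails, so the longest strictly decreasing subsequence of the original has length 3.

3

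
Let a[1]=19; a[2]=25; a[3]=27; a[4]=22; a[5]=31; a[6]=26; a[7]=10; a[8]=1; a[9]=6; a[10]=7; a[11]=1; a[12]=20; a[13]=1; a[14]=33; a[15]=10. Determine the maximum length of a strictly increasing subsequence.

Track the smallest tail for each achievable length (strict):
19 → extends → [19]
25 → extends → [19, 25]
27 → extends → [19, 25, 27]
22 → replaces 25 → [19, 22, 27]
31 → extends → [19, 22, 27, 31]
26 → replaces 27 → [19, 22, 26, 31]
10 → replaces 19 → [10, 22, 26, 31]
1 → replaces 10 → [1, 22, 26, 31]
6 → replaces 22 → [1, 6, 26, 31]
7 → replaces 26 → [1, 6, 7, 31]
1 → already a tail → [1, 6, 7, 31]
20 → replaces 31 → [1, 6, 7, 20]
1 → already a tail → [1, 6, 7, 20]
33 → extends → [1, 6, 7, 20, 33]
10 → replaces 20 → [1, 6, 7, 10, 33]
Five tails, so the longest strictly increasing subsequence has length 5 (e.g. 19, 25, 27, 31, 33).

5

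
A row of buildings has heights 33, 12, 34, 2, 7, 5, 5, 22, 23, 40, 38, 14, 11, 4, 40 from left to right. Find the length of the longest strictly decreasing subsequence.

5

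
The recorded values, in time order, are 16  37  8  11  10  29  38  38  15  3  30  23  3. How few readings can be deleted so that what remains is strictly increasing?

9

Fewest deletions = n − (longest strictly increasing subsequence).
i:      1  2  3  4  5  6  7  8  9 10 11 12 13
a[i]:  16 37  8 11 10 29 38 38 15  3 30 23  3
dp:     1  2  1  2  2  3  4  4  3  1  4  4  1
max dp = 4, so deletions = 13 − 4 = 9.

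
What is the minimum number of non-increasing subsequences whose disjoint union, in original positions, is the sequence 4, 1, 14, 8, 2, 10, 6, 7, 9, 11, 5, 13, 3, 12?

7

Place each on the leftmost legal pile:
4 → new pile 1 (tops now [4])
1 → pile 1 (tops now [1])
14 → new pile 2 (tops now [1, 14])
8 → pile 2 (tops now [1, 8])
2 → pile 2 (tops now [1, 2])
10 → new pile 3 (tops now [1, 2, 10])
6 → pile 3 (tops now [1, 2, 6])
7 → new pile 4 (tops now [1, 2, 6, 7])
9 → new pile 5 (tops now [1, 2, 6, 7, 9])
11 → new pile 6 (tops now [1, 2, 6, 7, 9, 11])
5 → pile 3 (tops now [1, 2, 5, 7, 9, 11])
13 → new pile 7 (tops now [1, 2, 5, 7, 9, 11, 13])
3 → pile 3 (tops now [1, 2, 3, 7, 9, 11, 13])
12 → pile 7 (tops now [1, 2, 3, 7, 9, 11, 12])
Seven piles.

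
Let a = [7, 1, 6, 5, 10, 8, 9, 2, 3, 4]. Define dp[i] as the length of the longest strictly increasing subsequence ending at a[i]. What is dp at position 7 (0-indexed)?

2

dp[i] = 1 + max{dp[j] : j<i, a[j]<a[i]} (or 1 if no such j):
i:      0  1  2  3  4  5  6  7  8  9
a[i]:   7  1  6  5 10  8  9  2  3  4
dp:     1  1  2  2  3  3  4  2  3  4
At index 7 the value is 2.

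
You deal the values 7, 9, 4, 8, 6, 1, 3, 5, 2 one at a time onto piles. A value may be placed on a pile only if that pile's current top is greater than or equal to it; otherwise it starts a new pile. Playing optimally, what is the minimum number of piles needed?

3

Place each on the leftmost legal pile:
7 → new pile 1 (tops now [7])
9 → new pile 2 (tops now [7, 9])
4 → pile 1 (tops now [4, 9])
8 → pile 2 (tops now [4, 8])
6 → pile 2 (tops now [4, 6])
1 → pile 1 (tops now [1, 6])
3 → pile 2 (tops now [1, 3])
5 → new pile 3 (tops now [1, 3, 5])
2 → pile 2 (tops now [1, 2, 5])
Three piles.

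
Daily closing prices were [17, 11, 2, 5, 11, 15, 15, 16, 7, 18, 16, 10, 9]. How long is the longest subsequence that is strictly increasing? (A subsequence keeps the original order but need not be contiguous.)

6

Track the smallest tail for each achievable length (strict):
17 → extends → [17]
11 → replaces 17 → [11]
2 → replaces 11 → [2]
5 → extends → [2, 5]
11 → extends → [2, 5, 11]
15 → extends → [2, 5, 11, 15]
15 → already a tail → [2, 5, 11, 15]
16 → extends → [2, 5, 11, 15, 16]
7 → replaces 11 → [2, 5, 7, 15, 16]
18 → extends → [2, 5, 7, 15, 16, 18]
16 → already a tail → [2, 5, 7, 15, 16, 18]
10 → replaces 15 → [2, 5, 7, 10, 16, 18]
9 → replaces 10 → [2, 5, 7, 9, 16, 18]
Six tails, so the longest strictly increasing subsequence has length 6 (e.g. 2, 5, 11, 15, 16, 18).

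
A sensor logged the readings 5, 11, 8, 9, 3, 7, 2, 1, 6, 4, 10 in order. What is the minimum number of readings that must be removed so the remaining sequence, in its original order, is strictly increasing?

7

Fewest deletions = n − (longest strictly increasing subsequence).
Patience tails:
5 → extends → [5]
11 → extends → [5, 11]
8 → replaces 11 → [5, 8]
9 → extends → [5, 8, 9]
3 → replaces 5 → [3, 8, 9]
7 → replaces 8 → [3, 7, 9]
2 → replaces 3 → [2, 7, 9]
1 → replaces 2 → [1, 7, 9]
6 → replaces 7 → [1, 6, 9]
4 → replaces 6 → [1, 4, 9]
10 → extends → [1, 4, 9, 10]
Longest strictly increasing subsequence has length 4, so deletions = 11 − 4 = 7.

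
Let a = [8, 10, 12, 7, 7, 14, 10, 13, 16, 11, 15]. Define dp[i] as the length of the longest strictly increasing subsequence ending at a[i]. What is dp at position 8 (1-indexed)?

dp[i] = 1 + max{dp[j] : j<i, a[j]<a[i]} (or 1 if no such j):
i:      1  2  3  4  5  6  7  8  9 10 11
a[i]:   8 10 12  7  7 14 10 13 16 11 15
dp:     1  2  3  1  1  4  2  4  5  3  5
At index 8 the value is 4.

4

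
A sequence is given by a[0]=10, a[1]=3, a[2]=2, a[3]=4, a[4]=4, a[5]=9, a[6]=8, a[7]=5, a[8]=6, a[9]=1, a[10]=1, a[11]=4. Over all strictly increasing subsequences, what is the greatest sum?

18

Let S[i] be the best sum of a strictly increasing subsequence ending at i:
i:      0  1  2  3  4  5  6  7  8  9 10 11
a[i]:  10  3  2  4  4  9  8  5  6  1  1  4
S:     10  3  2  7  7 16 15 12 18  1  1  7
Maximum is 18 (e.g. 3 + 4 + 5 + 6).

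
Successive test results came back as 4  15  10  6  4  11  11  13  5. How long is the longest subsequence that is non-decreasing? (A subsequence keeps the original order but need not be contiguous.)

5

Track the smallest tail for each achievable length (allowing ties):
4 → extends → [4]
15 → extends → [4, 15]
10 → replaces 15 → [4, 10]
6 → replaces 10 → [4, 6]
4 → replaces 6 → [4, 4]
11 → extends → [4, 4, 11]
11 → extends → [4, 4, 11, 11]
13 → extends → [4, 4, 11, 11, 13]
5 → replaces 11 → [4, 4, 5, 11, 13]
Five tails, so the longest non-decreasing subsequence has length 5 (e.g. 4, 10, 11, 11, 13).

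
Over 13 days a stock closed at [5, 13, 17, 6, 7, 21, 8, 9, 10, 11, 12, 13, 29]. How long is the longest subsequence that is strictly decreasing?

2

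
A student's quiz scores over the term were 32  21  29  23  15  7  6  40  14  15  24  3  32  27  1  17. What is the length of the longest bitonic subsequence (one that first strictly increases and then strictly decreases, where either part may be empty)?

inc[i] = longest strictly increasing subsequence ending at i; dec[i] = longest strictly decreasing subsequence starting at i:
i:      1  2  3  4  5  6  7  8  9 10 11 12 13 14 15 16
a[i]:  32 21 29 23 15  7  6 40 14 15 24  3 32 27  1 17
inc:    1  1  2  2  1  1  1  3  2  3  4  1  5  5  1  4
dec:    8  6  7  6  5  4  3  4  3  3  3  2  3  2  1  1
Best peak at i=1 (value 32): inc=1, dec=8, length 1+8−1 = 8.

8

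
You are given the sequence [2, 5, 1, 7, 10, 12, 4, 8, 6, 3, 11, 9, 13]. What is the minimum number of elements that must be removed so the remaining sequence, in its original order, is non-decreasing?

Fewest deletions = n − (longest non-decreasing subsequence).
Patience tails:
2 → extends → [2]
5 → extends → [2, 5]
1 → replaces 2 → [1, 5]
7 → extends → [1, 5, 7]
10 → extends → [1, 5, 7, 10]
12 → extends → [1, 5, 7, 10, 12]
4 → replaces 5 → [1, 4, 7, 10, 12]
8 → replaces 10 → [1, 4, 7, 8, 12]
6 → replaces 7 → [1, 4, 6, 8, 12]
3 → replaces 4 → [1, 3, 6, 8, 12]
11 → replaces 12 → [1, 3, 6, 8, 11]
9 → replaces 11 → [1, 3, 6, 8, 9]
13 → extends → [1, 3, 6, 8, 9, 13]
Longest non-decreasing subsequence has length 6, so deletions = 13 − 6 = 7.

7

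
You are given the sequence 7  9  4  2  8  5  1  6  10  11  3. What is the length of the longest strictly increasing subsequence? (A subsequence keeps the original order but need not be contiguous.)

5

Let dp[i] be the length of the longest such subsequence ending at index i:
i:      1  2  3  4  5  6  7  8  9 10 11
a[i]:   7  9  4  2  8  5  1  6 10 11  3
dp:     1  2  1  1  2  2  1  3  4  5  2
Maximum dp value is 5.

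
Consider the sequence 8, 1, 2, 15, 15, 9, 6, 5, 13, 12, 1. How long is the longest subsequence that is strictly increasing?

4

Let dp[i] be the length of the longest such subsequence ending at index i:
i:      1  2  3  4  5  6  7  8  9 10 11
a[i]:   8  1  2 15 15  9  6  5 13 12  1
dp:     1  1  2  3  3  3  3  3  4  4  1
Maximum dp value is 4.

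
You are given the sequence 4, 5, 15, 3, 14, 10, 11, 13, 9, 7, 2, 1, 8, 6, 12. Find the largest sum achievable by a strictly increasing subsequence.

43

Let S[i] be the best sum of a strictly increasing subsequence ending at i:
i:      1  2  3  4  5  6  7  8  9 10 11 12 13 14 15
a[i]:   4  5 15  3 14 10 11 13  9  7  2  1  8  6 12
S:      4  9 24  3 23 19 30 43 18 16  2  1 24 15 42
Maximum is 43 (e.g. 4 + 5 + 10 + 11 + 13).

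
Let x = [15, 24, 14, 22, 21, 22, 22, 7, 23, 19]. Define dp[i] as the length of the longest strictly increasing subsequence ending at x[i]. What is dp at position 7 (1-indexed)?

3

dp[i] = 1 + max{dp[j] : j<i, x[j]<x[i]} (or 1 if no such j):
i:      1  2  3  4  5  6  7  8  9 10
x[i]:  15 24 14 22 21 22 22  7 23 19
dp:     1  2  1  2  2  3  3  1  4  2
At index 7 the value is 3.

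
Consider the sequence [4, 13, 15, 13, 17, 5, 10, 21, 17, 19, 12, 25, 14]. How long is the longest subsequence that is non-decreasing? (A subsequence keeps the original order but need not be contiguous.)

Let dp[i] be the length of the longest such subsequence ending at index i:
i:      1  2  3  4  5  6  7  8  9 10 11 12 13
a[i]:   4 13 15 13 17  5 10 21 17 19 12 25 14
dp:     1  2  3  3  4  2  3  5  5  6  4  7  5
Maximum dp value is 7.

7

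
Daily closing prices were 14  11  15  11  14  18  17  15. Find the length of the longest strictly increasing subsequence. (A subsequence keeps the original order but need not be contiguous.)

Let dp[i] be the length of the longest such subsequence ending at index i:
i:      1  2  3  4  5  6  7  8
a[i]:  14 11 15 11 14 18 17 15
dp:     1  1  2  1  2  3  3  3
Maximum dp value is 3.

3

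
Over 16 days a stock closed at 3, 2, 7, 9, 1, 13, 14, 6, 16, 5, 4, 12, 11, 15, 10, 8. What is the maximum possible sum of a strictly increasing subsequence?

62

Let S[i] be the best sum of a strictly increasing subsequence ending at i:
i:      1  2  3  4  5  6  7  8  9 10 11 12 13 14 15 16
a[i]:   3  2  7  9  1 13 14  6 16  5  4 12 11 15 10  8
S:      3  2 10 19  1 32 46  9 62  8  7 31 30 61 29 18
Maximum is 62 (e.g. 3 + 7 + 9 + 13 + 14 + 16).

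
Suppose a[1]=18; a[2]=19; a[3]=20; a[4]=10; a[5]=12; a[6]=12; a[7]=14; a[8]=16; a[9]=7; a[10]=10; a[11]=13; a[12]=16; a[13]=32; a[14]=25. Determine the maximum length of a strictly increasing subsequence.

5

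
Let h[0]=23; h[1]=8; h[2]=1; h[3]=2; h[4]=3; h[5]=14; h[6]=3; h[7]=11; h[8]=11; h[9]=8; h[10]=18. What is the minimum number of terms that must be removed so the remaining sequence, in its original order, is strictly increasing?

6

Fewest deletions = n − (longest strictly increasing subsequence).
i:      0  1  2  3  4  5  6  7  8  9 10
h[i]:  23  8  1  2  3 14  3 11 11  8 18
dp:     1  1  1  2  3  4  3  4  4  4  5
max dp = 5, so deletions = 11 − 5 = 6.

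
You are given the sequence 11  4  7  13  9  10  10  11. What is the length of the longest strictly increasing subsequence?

Track the smallest tail for each achievable length (strict):
11 → extends → [11]
4 → replaces 11 → [4]
7 → extends → [4, 7]
13 → extends → [4, 7, 13]
9 → replaces 13 → [4, 7, 9]
10 → extends → [4, 7, 9, 10]
10 → already a tail → [4, 7, 9, 10]
11 → extends → [4, 7, 9, 10, 11]
Five tails, so the longest strictly increasing subsequence has length 5 (e.g. 4, 7, 9, 10, 11).

5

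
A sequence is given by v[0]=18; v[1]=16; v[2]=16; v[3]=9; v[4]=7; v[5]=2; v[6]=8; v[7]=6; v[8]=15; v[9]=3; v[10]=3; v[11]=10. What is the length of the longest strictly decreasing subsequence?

Negate each value so 'decreasing' becomes 'increasing', then run patience tails on the negated sequence:
-18 → extends → [-18]
-16 → extends → [-18, -16]
-16 → already a tail → [-18, -16]
-9 → extends → [-18, -16, -9]
-7 → extends → [-18, -16, -9, -7]
-2 → extends → [-18, -16, -9, -7, -2]
-8 → replaces -7 → [-18, -16, -9, -8, -2]
-6 → replaces -2 → [-18, -16, -9, -8, -6]
-15 → replaces -9 → [-18, -16, -15, -8, -6]
-3 → extends → [-18, -16, -15, -8, -6, -3]
-3 → already a tail → [-18, -16, -15, -8, -6, -3]
-10 → replaces -8 → [-18, -16, -15, -10, -6, -3]
Six tails, so the longest strictly decreasing subsequence of the original has length 6.

6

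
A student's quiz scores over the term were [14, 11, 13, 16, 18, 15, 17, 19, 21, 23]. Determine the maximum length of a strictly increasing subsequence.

7

Track the smallest tail for each achievable length (strict):
14 → extends → [14]
11 → replaces 14 → [11]
13 → extends → [11, 13]
16 → extends → [11, 13, 16]
18 → extends → [11, 13, 16, 18]
15 → replaces 16 → [11, 13, 15, 18]
17 → replaces 18 → [11, 13, 15, 17]
19 → extends → [11, 13, 15, 17, 19]
21 → extends → [11, 13, 15, 17, 19, 21]
23 → extends → [11, 13, 15, 17, 19, 21, 23]
Seven tails, so the longest strictly increasing subsequence has length 7 (e.g. 11, 13, 16, 18, 19, 21, 23).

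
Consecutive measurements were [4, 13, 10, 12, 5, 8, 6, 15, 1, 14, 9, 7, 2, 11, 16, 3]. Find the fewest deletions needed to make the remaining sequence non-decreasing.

Fewest deletions = n − (longest non-decreasing subsequence).
i:      1  2  3  4  5  6  7  8  9 10 11 12 13 14 15 16
a[i]:   4 13 10 12  5  8  6 15  1 14  9  7  2 11 16  3
dp:     1  2  2  3  2  3  3  4  1  4  4  4  2  5  6  3
max dp = 6, so deletions = 16 − 6 = 10.

10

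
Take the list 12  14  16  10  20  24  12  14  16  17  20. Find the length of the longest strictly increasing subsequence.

6

Track the smallest tail for each achievable length (strict):
12 → extends → [12]
14 → extends → [12, 14]
16 → extends → [12, 14, 16]
10 → replaces 12 → [10, 14, 16]
20 → extends → [10, 14, 16, 20]
24 → extends → [10, 14, 16, 20, 24]
12 → replaces 14 → [10, 12, 16, 20, 24]
14 → replaces 16 → [10, 12, 14, 20, 24]
16 → replaces 20 → [10, 12, 14, 16, 24]
17 → replaces 24 → [10, 12, 14, 16, 17]
20 → extends → [10, 12, 14, 16, 17, 20]
Six tails, so the longest strictly increasing subsequence has length 6 (e.g. 10, 12, 14, 16, 17, 20).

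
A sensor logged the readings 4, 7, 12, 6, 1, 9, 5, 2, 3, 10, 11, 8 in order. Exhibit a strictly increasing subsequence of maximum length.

Patience tails give the LIS length; then backtrack through the dp parents:
4 → extends → [4]
7 → extends → [4, 7]
12 → extends → [4, 7, 12]
6 → replaces 7 → [4, 6, 12]
1 → replaces 4 → [1, 6, 12]
9 → replaces 12 → [1, 6, 9]
5 → replaces 6 → [1, 5, 9]
2 → replaces 5 → [1, 2, 9]
3 → replaces 9 → [1, 2, 3]
10 → extends → [1, 2, 3, 10]
11 → extends → [1, 2, 3, 10, 11]
8 → replaces 10 → [1, 2, 3, 8, 11]
Length 5; one witness is 4, 7, 9, 10, 11.

4, 7, 9, 10, 11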